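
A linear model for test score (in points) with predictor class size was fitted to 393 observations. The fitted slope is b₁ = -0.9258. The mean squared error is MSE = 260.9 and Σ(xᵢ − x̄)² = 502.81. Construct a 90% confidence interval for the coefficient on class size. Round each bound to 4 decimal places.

SE(b₁) = √(MSE/Sₓₓ) = √(260.9/502.81) = 0.720336.
df = n − 2 = 391.
t* = t_{0.05, 391} = 1.64876.
Margin = t* × SE = 1.64876 × 0.720336 = 1.187661.
CI: -0.9258 ± 1.187661 → (-2.1135, 0.2619).
With 90% confidence, each one-unit increase in class size is associated with a change of between -2.1135 and 0.2619 points in test score.

(-2.1135, 0.2619)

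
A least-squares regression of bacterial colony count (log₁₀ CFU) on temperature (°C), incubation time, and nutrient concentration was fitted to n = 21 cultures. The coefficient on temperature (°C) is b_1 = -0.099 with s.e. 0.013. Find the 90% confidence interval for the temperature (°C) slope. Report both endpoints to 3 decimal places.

(-0.122, -0.076)

df = n − k − 1 = 21 − 3 − 1 = 17.
t* = t_{0.05, 17} = 1.739607.
Margin = t* × SE = 1.739607 × 0.013 = 0.02261.
CI: -0.099 ± 0.02261 → (-0.122, -0.076).
With 90% confidence, each one-unit increase in temperature (°C) is associated with a change of between -0.122 and -0.076 log₁₀ CFU in bacterial colony count, holding the other predictors fixed.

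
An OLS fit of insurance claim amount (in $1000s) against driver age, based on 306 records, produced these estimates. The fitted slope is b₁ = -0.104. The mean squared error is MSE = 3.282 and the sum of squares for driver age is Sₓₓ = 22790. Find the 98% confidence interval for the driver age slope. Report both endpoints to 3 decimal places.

(-0.132, -0.076)

SE(b₁) = √(MSE/Sₓₓ) = √(3.282/22790) = 0.0120004.
df = n − 2 = 304.
t* = t_{0.01, 304} = 2.338677.
Margin = t* × SE = 2.338677 × 0.0120004 = 0.02807.
CI: -0.104 ± 0.02807 → (-0.132, -0.076).
With 98% confidence, each one-unit increase in driver age is associated with a change of between -0.132 and -0.076 $1000s in insurance claim amount.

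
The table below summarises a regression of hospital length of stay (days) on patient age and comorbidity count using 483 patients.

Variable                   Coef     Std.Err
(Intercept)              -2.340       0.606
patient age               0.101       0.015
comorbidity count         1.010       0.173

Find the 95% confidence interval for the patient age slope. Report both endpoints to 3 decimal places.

(0.072, 0.130)

Read off: b = 0.101, SE = 0.015 for patient age.
df = n − k − 1 = 483 − 2 − 1 = 480.
t* = t_{0.025, 480} = 1.964918.
Margin = t* × SE = 1.964918 × 0.015 = 0.02947.
CI: 0.101 ± 0.02947 → (0.072, 0.130).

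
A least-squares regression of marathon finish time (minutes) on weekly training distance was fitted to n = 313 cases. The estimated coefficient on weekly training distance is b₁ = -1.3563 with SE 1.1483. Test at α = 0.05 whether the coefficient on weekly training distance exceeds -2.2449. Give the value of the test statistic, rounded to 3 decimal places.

t = 0.774

H₀: β₁ = -2.2449 vs H₁: β₁ > -2.2449.
t = (b₁ − β₁⁰)/SE = (-1.3563 − (-2.2449)) / 1.1483 = 0.774.
df = n − 2 = 313 − 2 = 311.
One-sided p ≈ 0.2198, which is ≥ 0.05, so fail to reject H₀.
The data do not give significant evidence that the true slope on weekly training distance exceeds -2.2449 minutes per unit.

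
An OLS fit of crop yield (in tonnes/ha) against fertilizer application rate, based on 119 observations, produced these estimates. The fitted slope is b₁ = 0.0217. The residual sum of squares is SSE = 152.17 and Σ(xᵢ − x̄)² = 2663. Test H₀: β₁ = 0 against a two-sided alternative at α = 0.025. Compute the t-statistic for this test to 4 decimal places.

t = 0.9819

MSE = SSE/(n − 2) = 152.17/117 = 1.3006.
SE(b₁) = √(MSE/Sₓₓ) = √(1.3006/2663) = 0.0220997.
t = 0.0217 / 0.0220997 = 0.9819.
df = n − 2 = 117.
Two-sided p ≈ 0.3282, which is ≥ 0.025, so fail to reject H₀.
The data do not give significant evidence of an association between fertilizer application rate and crop yield.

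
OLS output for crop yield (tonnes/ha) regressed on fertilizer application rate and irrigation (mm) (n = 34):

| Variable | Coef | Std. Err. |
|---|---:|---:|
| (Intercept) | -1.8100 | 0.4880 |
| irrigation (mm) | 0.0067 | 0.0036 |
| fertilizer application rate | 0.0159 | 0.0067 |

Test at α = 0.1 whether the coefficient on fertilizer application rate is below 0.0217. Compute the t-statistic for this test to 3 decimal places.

t = -0.866

Read off: b = 0.0159, SE = 0.0067 for fertilizer application rate.
H₀: β₁ = 0.0217 vs H₁: β₁ < 0.0217.
t = (0.0159 − 0.0217) / 0.0067 = -0.866.
df = n − k − 1 = 34 − 2 − 1 = 31.
One-sided p ≈ 0.1967, which is ≥ 0.1, so fail to reject H₀.
The data do not give significant evidence that the true slope on fertilizer application rate is below 0.0217 tonnes/ha per unit, holding the other predictors fixed.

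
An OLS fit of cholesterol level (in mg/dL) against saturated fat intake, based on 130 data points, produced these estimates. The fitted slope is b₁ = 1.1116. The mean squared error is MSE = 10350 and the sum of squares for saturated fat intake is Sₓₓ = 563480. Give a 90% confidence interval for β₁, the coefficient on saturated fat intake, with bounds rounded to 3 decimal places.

(0.887, 1.336)

SE(b₁) = √(MSE/Sₓₓ) = √(10350/563480) = 0.135529.
df = n − 2 = 128.
t* = t_{0.05, 128} = 1.656845.
Margin = t* × SE = 1.656845 × 0.135529 = 0.22455.
CI: 1.1116 ± 0.22455 → (0.887, 1.336).
With 90% confidence, each one-unit increase in saturated fat intake is associated with a change of between 0.887 and 1.336 mg/dL in cholesterol level.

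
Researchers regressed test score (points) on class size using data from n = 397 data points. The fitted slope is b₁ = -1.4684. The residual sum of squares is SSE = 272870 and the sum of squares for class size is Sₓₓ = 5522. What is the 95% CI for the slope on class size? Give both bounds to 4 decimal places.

(-2.1638, -0.7730)

MSE = SSE/(n − 2) = 272870/395 = 690.81.
SE(b₁) = √(MSE/Sₓₓ) = √(690.81/5522) = 0.353697.
df = n − 2 = 395.
t* = t_{0.025, 395} = 1.965988.
Margin = t* × SE = 1.965988 × 0.353697 = 0.695364.
CI: -1.4684 ± 0.695364 → (-2.1638, -0.7730).
With 95% confidence, each one-unit increase in class size is associated with a change of between -2.1638 and -0.7730 points in test score.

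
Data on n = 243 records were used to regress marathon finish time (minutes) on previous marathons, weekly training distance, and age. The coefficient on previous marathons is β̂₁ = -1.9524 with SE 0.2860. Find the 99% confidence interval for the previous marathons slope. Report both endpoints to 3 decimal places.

(-2.695, -1.210)

df = n − k − 1 = 243 − 3 − 1 = 239.
t* = t_{0.005, 239} = 2.596556.
Margin = t* × SE = 2.596556 × 0.2860 = 0.74262.
CI: -1.9524 ± 0.74262 → (-2.695, -1.210).
With 99% confidence, each one-unit increase in previous marathons is associated with a change of between -2.695 and -1.210 minutes in marathon finish time, holding the other predictors fixed.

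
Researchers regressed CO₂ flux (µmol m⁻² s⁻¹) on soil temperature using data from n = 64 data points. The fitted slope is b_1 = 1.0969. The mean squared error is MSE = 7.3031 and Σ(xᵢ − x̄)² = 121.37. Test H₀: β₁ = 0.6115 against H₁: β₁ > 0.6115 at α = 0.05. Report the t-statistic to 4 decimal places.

t = 1.9788

SE(b_1) = √(MSE/Sₓₓ) = √(7.3031/121.37) = 0.2453.
t = (1.0969 − 0.6115) / 0.2453 = 1.9788.
df = n − 2 = 62.
One-sided p ≈ 0.0261, which is < 0.05, so reject H₀.
There is evidence that the true slope on soil temperature exceeds 0.6115 µmol m⁻² s⁻¹ per unit.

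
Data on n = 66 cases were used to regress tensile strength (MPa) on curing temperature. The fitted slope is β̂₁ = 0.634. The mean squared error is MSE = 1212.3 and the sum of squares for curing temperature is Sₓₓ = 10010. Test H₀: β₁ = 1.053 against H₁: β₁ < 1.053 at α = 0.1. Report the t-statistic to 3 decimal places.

t = -1.204

SE(β̂₁) = √(MSE/Sₓₓ) = √(1212.3/10010) = 0.348007.
t = (0.634 − 1.053) / 0.348007 = -1.204.
df = n − 2 = 64.
One-sided p ≈ 0.1165, which is ≥ 0.1, so fail to reject H₀.
The data do not give significant evidence that the true slope on curing temperature is below 1.053 MPa per unit.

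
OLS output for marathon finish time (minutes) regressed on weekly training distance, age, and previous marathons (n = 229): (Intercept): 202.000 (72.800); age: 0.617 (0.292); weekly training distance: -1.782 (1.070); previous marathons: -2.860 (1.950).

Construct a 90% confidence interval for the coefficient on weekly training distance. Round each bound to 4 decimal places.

Read off: b = -1.782, SE = 1.070 for weekly training distance.
df = n − k − 1 = 229 − 3 − 1 = 225.
t* = t_{0.05, 225} = 1.651654.
Margin = t* × SE = 1.651654 × 1.070 = 1.767270.
CI: -1.782 ± 1.767270 → (-3.5493, -0.0147).

(-3.5493, -0.0147)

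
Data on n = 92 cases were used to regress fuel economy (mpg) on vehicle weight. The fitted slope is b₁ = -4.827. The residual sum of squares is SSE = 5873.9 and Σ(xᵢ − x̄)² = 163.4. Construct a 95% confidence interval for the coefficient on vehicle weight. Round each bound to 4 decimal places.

(-6.0826, -3.5714)

MSE = SSE/(n − 2) = 5873.9/90 = 65.2656.
SE(b₁) = √(MSE/Sₓₓ) = √(65.2656/163.4) = 0.631998.
df = n − 2 = 90.
t* = t_{0.025, 90} = 1.986675.
Margin = t* × SE = 1.986675 × 0.631998 = 1.255575.
CI: -4.827 ± 1.255575 → (-6.0826, -3.5714).
With 95% confidence, each one-unit increase in vehicle weight is associated with a change of between -6.0826 and -3.5714 mpg in fuel economy.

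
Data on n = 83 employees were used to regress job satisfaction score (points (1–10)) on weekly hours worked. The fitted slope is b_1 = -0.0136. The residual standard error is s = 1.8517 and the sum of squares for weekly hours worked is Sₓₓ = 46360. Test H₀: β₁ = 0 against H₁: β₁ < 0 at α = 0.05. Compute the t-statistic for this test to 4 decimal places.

SE(b_1) = s/√Sₓₓ = 1.8517/√46360 = 0.00860001.
t = -0.0136 / 0.00860001 = -1.5814.
df = n − 2 = 81.
One-sided p ≈ 0.0588, which is ≥ 0.05, so fail to reject H₀.
The data do not give significant evidence that the true slope on weekly hours worked is negative.

t = -1.5814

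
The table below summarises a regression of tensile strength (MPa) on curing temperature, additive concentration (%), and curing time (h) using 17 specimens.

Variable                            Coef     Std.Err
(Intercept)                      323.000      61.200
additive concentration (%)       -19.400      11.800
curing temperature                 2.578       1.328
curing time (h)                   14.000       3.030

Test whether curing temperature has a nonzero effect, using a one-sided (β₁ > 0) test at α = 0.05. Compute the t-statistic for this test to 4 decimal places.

Read off: b = 2.578, SE = 1.328 for curing temperature.
H₀: β₁ = 0 vs H₁: β₁ > 0.
t = 2.578 / 1.328 = 1.9413.
df = n − k − 1 = 17 − 3 − 1 = 13.
One-sided p ≈ 0.0371, which is < 0.05, so reject H₀.
There is evidence that the true slope on curing temperature is positive, holding the other predictors fixed.

t = 1.9413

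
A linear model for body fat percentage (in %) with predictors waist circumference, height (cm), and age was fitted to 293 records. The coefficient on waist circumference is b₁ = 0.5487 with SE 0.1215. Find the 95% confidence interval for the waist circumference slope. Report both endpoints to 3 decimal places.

(0.310, 0.788)

df = n − k − 1 = 293 − 3 − 1 = 289.
t* = t_{0.025, 289} = 1.968206.
Margin = t* × SE = 1.968206 × 0.1215 = 0.23914.
CI: 0.5487 ± 0.23914 → (0.310, 0.788).
With 95% confidence, each one-unit increase in waist circumference is associated with a change of between 0.310 and 0.788 % in body fat percentage, holding the other predictors fixed.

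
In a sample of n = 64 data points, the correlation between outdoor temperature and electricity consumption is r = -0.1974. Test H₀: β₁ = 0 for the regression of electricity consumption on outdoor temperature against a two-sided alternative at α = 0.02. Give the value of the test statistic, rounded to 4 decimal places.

t = r·√(n − 2)/√(1 − r²) = -0.1974·√62/√0.961033 = -1.5855.
df = n − 2 = 62.
Two-sided p ≈ 0.1179, which is ≥ 0.02, so fail to reject H₀.
The data do not give significant evidence of a linear association between outdoor temperature and electricity consumption.

t = -1.5855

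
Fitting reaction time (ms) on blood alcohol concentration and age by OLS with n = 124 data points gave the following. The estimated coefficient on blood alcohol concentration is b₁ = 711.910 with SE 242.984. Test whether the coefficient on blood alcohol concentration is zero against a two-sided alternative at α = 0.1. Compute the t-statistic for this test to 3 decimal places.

H₀: β₁ = 0 vs H₁: β₁ ≠ 0.
t = (b₁ − β₁⁰)/SE = 711.910 / 242.984 = 2.930.
df = n − k − 1 = 124 − 2 − 1 = 121.
Two-sided p ≈ 0.0041, which is < 0.1, so reject H₀.
There is evidence that blood alcohol concentration is associated with reaction time, holding the other predictors fixed.

t = 2.930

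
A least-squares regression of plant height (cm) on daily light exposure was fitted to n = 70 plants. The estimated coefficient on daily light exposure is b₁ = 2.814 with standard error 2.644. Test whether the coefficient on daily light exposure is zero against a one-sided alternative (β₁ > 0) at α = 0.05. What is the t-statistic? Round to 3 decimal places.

t = 1.064

H₀: β₁ = 0 vs H₁: β₁ > 0.
t = (b₁ − β₁⁰)/SE = 2.814 / 2.644 = 1.064.
df = n − 2 = 70 − 2 = 68.
One-sided p ≈ 0.1455, which is ≥ 0.05, so fail to reject H₀.
The data do not give significant evidence that the true slope on daily light exposure is positive.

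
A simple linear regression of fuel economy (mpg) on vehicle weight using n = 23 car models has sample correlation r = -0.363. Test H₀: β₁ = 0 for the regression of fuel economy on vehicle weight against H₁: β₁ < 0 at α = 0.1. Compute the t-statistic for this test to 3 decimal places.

t = r·√(n − 2)/√(1 − r²) = -0.363·√21/√0.868231 = -1.785.
df = n − 2 = 21.
One-sided p ≈ 0.0443, which is < 0.1, so reject H₀.
There is evidence of a linear association between vehicle weight and fuel economy.

t = -1.785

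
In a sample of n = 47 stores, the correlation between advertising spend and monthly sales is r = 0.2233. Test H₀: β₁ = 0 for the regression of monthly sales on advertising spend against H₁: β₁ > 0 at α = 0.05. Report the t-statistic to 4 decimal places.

t = 1.5367

t = r·√(n − 2)/√(1 − r²) = 0.2233·√45/√0.950137 = 1.5367.
df = n − 2 = 45.
One-sided p ≈ 0.0657, which is ≥ 0.05, so fail to reject H₀.
The data do not give significant evidence of a linear association between advertising spend and monthly sales.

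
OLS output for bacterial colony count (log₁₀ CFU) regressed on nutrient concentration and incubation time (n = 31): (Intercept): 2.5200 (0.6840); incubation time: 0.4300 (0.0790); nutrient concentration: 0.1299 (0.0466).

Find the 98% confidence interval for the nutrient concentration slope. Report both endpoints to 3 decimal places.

(0.015, 0.245)

Read off: b = 0.1299, SE = 0.0466 for nutrient concentration.
df = n − k − 1 = 31 − 2 − 1 = 28.
t* = t_{0.01, 28} = 2.46714.
Margin = t* × SE = 2.46714 × 0.0466 = 0.11497.
CI: 0.1299 ± 0.11497 → (0.015, 0.245).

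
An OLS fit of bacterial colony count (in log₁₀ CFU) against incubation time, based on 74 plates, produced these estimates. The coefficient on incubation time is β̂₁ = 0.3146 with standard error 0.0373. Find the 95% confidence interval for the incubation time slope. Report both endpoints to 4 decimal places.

df = n − 2 = 74 − 2 = 72.
t* = t_{0.025, 72} = 1.993464.
Margin = t* × SE = 1.993464 × 0.0373 = 0.074356.
CI: 0.3146 ± 0.074356 → (0.2402, 0.3890).
With 95% confidence, each one-unit increase in incubation time is associated with a change of between 0.2402 and 0.3890 log₁₀ CFU in bacterial colony count.

(0.2402, 0.3890)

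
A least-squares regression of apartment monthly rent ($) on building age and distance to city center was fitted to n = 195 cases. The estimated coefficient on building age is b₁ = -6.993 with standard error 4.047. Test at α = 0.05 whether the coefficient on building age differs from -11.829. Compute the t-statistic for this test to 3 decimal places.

H₀: β₁ = -11.829 vs H₁: β₁ ≠ -11.829.
t = (b₁ − β₁⁰)/SE = (-6.993 − (-11.829)) / 4.047 = 1.195.
df = n − k − 1 = 195 − 2 − 1 = 192.
Two-sided p ≈ 0.2336, which is ≥ 0.05, so fail to reject H₀.
The data are consistent with a true slope of -11.829 $ per unit of building age, holding the other predictors fixed.

t = 1.195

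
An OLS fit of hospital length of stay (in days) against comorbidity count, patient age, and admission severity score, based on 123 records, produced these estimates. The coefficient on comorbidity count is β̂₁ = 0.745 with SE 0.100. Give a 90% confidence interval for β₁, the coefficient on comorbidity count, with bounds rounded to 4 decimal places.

df = n − k − 1 = 123 − 3 − 1 = 119.
t* = t_{0.05, 119} = 1.657759.
Margin = t* × SE = 1.657759 × 0.100 = 0.165776.
CI: 0.745 ± 0.165776 → (0.5792, 0.9108).
With 90% confidence, each one-unit increase in comorbidity count is associated with a change of between 0.5792 and 0.9108 days in hospital length of stay, holding the other predictors fixed.

(0.5792, 0.9108)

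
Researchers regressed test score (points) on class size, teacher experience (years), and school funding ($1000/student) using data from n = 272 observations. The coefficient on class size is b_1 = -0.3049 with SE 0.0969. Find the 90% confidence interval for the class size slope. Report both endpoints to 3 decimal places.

df = n − k − 1 = 272 − 3 − 1 = 268.
t* = t_{0.05, 268} = 1.650559.
Margin = t* × SE = 1.650559 × 0.0969 = 0.15994.
CI: -0.3049 ± 0.15994 → (-0.465, -0.145).
With 90% confidence, each one-unit increase in class size is associated with a change of between -0.465 and -0.145 points in test score, holding the other predictors fixed.

(-0.465, -0.145)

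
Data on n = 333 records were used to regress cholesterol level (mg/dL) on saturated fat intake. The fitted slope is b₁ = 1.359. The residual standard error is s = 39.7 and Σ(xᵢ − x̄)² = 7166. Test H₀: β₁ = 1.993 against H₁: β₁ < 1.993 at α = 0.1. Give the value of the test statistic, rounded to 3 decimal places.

t = -1.352

SE(b₁) = s/√Sₓₓ = 39.7/√7166 = 0.468978.
t = (1.359 − 1.993) / 0.468978 = -1.352.
df = n − 2 = 331.
One-sided p ≈ 0.0887, which is < 0.1, so reject H₀.
There is evidence that the true slope on saturated fat intake is below 1.993 mg/dL per unit.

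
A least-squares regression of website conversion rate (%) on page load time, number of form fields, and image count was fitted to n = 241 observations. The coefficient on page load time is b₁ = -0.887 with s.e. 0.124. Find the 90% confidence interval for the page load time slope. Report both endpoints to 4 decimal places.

df = n − k − 1 = 241 − 3 − 1 = 237.
t* = t_{0.05, 237} = 1.651308.
Margin = t* × SE = 1.651308 × 0.124 = 0.204762.
CI: -0.887 ± 0.204762 → (-1.0918, -0.6822).
With 90% confidence, each one-unit increase in page load time is associated with a change of between -1.0918 and -0.6822 % in website conversion rate, holding the other predictors fixed.

(-1.0918, -0.6822)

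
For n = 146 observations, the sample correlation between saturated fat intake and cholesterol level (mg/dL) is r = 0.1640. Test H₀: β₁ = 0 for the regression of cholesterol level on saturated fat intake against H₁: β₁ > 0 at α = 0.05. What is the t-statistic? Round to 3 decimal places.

t = r·√(n − 2)/√(1 − r²) = 0.1640·√144/√0.973104 = 1.995.
df = n − 2 = 144.
One-sided p ≈ 0.0240, which is < 0.05, so reject H₀.
There is evidence of a linear association between saturated fat intake and cholesterol level.

t = 1.995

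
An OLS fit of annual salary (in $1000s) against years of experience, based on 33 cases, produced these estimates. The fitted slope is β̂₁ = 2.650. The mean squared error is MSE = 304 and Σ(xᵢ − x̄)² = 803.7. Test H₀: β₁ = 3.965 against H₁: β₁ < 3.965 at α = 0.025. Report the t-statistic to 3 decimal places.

t = -2.138

SE(β̂₁) = √(MSE/Sₓₓ) = √(304/803.7) = 0.615021.
t = (2.650 − 3.965) / 0.615021 = -2.138.
df = n − 2 = 31.
One-sided p ≈ 0.0202, which is < 0.025, so reject H₀.
There is evidence that the true slope on years of experience is below 3.965 $1000s per unit.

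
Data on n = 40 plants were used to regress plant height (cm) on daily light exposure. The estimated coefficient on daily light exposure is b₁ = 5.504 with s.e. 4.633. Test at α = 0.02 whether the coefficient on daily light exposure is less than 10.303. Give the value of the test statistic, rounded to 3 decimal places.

t = -1.036

H₀: β₁ = 10.303 vs H₁: β₁ < 10.303.
t = (b₁ − β₁⁰)/SE = (5.504 − 10.303) / 4.633 = -1.036.
df = n − 2 = 40 − 2 = 38.
One-sided p ≈ 0.1534, which is ≥ 0.02, so fail to reject H₀.
The data do not give significant evidence that the true slope on daily light exposure is below 10.303 cm per unit.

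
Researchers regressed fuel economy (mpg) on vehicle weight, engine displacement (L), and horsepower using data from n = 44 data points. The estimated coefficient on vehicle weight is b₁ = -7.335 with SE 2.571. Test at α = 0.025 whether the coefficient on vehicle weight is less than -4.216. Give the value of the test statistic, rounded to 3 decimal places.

t = -1.213

H₀: β₁ = -4.216 vs H₁: β₁ < -4.216.
t = (b₁ − β₁⁰)/SE = (-7.335 − (-4.216)) / 2.571 = -1.213.
df = n − k − 1 = 44 − 3 − 1 = 40.
One-sided p ≈ 0.1161, which is ≥ 0.025, so fail to reject H₀.
The data do not give significant evidence that the true slope on vehicle weight is below -4.216 mpg per unit, holding the other predictors fixed.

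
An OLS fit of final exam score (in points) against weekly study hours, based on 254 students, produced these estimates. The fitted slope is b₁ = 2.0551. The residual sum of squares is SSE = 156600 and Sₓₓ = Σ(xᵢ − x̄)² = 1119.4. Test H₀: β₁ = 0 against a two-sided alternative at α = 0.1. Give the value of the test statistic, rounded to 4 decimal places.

t = 2.7582

MSE = SSE/(n − 2) = 156600/252 = 621.429.
SE(b₁) = √(MSE/Sₓₓ) = √(621.429/1119.4) = 0.74508.
t = 2.0551 / 0.74508 = 2.7582.
df = n − 2 = 252.
Two-sided p ≈ 0.0062, which is < 0.1, so reject H₀.
There is evidence that weekly study hours is associated with final exam score.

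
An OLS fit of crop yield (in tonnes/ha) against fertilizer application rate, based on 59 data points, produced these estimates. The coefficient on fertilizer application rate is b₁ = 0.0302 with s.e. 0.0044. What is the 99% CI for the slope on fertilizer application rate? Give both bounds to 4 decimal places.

(0.0185, 0.0419)

df = n − 2 = 59 − 2 = 57.
t* = t_{0.005, 57} = 2.66487.
Margin = t* × SE = 2.66487 × 0.0044 = 0.011725.
CI: 0.0302 ± 0.011725 → (0.0185, 0.0419).
With 99% confidence, each one-unit increase in fertilizer application rate is associated with a change of between 0.0185 and 0.0419 tonnes/ha in crop yield.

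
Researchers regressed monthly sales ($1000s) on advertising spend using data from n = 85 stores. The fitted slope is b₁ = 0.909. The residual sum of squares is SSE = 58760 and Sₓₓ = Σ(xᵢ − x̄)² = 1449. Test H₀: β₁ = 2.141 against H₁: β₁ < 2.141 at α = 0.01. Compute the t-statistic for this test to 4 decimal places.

MSE = SSE/(n − 2) = 58760/83 = 707.952.
SE(b₁) = √(MSE/Sₓₓ) = √(707.952/1449) = 0.698985.
t = (0.909 − 2.141) / 0.698985 = -1.7626.
df = n − 2 = 83.
One-sided p ≈ 0.0408, which is ≥ 0.01, so fail to reject H₀.
The data do not give significant evidence that the true slope on advertising spend is below 2.141 $1000s per unit.

t = -1.7626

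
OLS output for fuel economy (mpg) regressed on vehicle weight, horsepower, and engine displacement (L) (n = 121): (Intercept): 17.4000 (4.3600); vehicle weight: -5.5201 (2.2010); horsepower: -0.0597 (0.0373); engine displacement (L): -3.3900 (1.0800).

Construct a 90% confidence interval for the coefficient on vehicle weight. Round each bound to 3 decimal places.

Read off: b = -5.5201, SE = 2.2010 for vehicle weight.
df = n − k − 1 = 121 − 3 − 1 = 117.
t* = t_{0.05, 117} = 1.657982.
Margin = t* × SE = 1.657982 × 2.2010 = 3.64922.
CI: -5.5201 ± 3.64922 → (-9.169, -1.871).

(-9.169, -1.871)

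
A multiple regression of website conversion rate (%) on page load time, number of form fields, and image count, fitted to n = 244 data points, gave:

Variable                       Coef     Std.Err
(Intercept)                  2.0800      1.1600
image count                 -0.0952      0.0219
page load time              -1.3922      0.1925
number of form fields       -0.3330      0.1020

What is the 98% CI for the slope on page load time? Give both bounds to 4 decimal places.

Read off: b = -1.3922, SE = 0.1925 for page load time.
df = n − k − 1 = 244 − 3 − 1 = 240.
t* = t_{0.01, 240} = 2.341985.
Margin = t* × SE = 2.341985 × 0.1925 = 0.450832.
CI: -1.3922 ± 0.450832 → (-1.8430, -0.9414).

(-1.8430, -0.9414)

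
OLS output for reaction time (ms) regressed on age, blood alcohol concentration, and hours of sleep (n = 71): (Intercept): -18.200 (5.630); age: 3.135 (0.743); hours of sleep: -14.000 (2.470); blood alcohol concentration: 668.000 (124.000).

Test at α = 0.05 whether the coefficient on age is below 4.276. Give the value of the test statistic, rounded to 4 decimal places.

Read off: b = 3.135, SE = 0.743 for age.
H₀: β₁ = 4.276 vs H₁: β₁ < 4.276.
t = (3.135 − 4.276) / 0.743 = -1.5357.
df = n − k − 1 = 71 − 3 − 1 = 67.
One-sided p ≈ 0.0647, which is ≥ 0.05, so fail to reject H₀.
The data do not give significant evidence that the true slope on age is below 4.276 ms per unit, holding the other predictors fixed.

t = -1.5357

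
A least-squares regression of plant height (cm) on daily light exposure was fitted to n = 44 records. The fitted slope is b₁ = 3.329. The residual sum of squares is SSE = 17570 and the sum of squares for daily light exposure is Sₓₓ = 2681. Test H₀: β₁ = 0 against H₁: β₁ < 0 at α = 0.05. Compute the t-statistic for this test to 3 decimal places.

t = 8.428

MSE = SSE/(n − 2) = 17570/42 = 418.333.
SE(b₁) = √(MSE/Sₓₓ) = √(418.333/2681) = 0.395014.
t = 3.329 / 0.395014 = 8.428.
df = n − 2 = 42.
One-sided p ≈ 1.0000, which is ≥ 0.05, so fail to reject H₀.
The data do not give significant evidence that the true slope on daily light exposure is negative.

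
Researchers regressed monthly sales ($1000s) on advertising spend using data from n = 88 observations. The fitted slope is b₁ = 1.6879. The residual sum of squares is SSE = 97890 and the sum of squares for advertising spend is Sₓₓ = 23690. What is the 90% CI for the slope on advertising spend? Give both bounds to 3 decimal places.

MSE = SSE/(n − 2) = 97890/86 = 1138.26.
SE(b₁) = √(MSE/Sₓₓ) = √(1138.26/23690) = 0.219198.
df = n − 2 = 86.
t* = t_{0.05, 86} = 1.662765.
Margin = t* × SE = 1.662765 × 0.219198 = 0.36448.
CI: 1.6879 ± 0.36448 → (1.323, 2.052).
With 90% confidence, each one-unit increase in advertising spend is associated with a change of between 1.323 and 2.052 $1000s in monthly sales.

(1.323, 2.052)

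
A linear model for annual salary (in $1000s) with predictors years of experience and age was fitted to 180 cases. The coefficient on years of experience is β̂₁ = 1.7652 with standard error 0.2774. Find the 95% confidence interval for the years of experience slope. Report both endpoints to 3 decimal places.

df = n − k − 1 = 180 − 2 − 1 = 177.
t* = t_{0.025, 177} = 1.973457.
Margin = t* × SE = 1.973457 × 0.2774 = 0.54744.
CI: 1.7652 ± 0.54744 → (1.218, 2.313).
With 95% confidence, each one-unit increase in years of experience is associated with a change of between 1.218 and 2.313 $1000s in annual salary, holding the other predictors fixed.

(1.218, 2.313)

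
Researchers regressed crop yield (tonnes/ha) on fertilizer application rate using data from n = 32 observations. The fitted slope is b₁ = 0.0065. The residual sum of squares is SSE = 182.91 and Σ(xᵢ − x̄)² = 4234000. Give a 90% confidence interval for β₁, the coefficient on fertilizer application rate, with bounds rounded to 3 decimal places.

(0.004, 0.009)

MSE = SSE/(n − 2) = 182.91/30 = 6.097.
SE(b₁) = √(MSE/Sₓₓ) = √(6.097/4234000) = 0.0012.
df = n − 2 = 30.
t* = t_{0.05, 30} = 1.697261.
Margin = t* × SE = 1.697261 × 0.0012 = 0.00204.
CI: 0.0065 ± 0.00204 → (0.004, 0.009).
With 90% confidence, each one-unit increase in fertilizer application rate is associated with a change of between 0.004 and 0.009 tonnes/ha in crop yield.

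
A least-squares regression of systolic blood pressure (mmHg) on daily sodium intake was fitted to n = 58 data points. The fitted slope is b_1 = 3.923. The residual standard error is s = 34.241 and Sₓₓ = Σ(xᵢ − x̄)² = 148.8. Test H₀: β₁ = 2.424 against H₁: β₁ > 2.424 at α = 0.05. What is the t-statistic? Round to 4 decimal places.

SE(b_1) = s/√Sₓₓ = 34.241/√148.8 = 2.80702.
t = (3.923 − 2.424) / 2.80702 = 0.5340.
df = n − 2 = 56.
One-sided p ≈ 0.2977, which is ≥ 0.05, so fail to reject H₀.
The data do not give significant evidence that the true slope on daily sodium intake exceeds 2.424 mmHg per unit.

t = 0.5340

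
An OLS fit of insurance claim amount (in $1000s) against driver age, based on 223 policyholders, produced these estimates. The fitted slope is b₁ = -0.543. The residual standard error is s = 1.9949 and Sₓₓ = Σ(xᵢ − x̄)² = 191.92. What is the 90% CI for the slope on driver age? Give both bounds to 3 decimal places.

SE(b₁) = s/√Sₓₓ = 1.9949/√191.92 = 0.144.
df = n − 2 = 221.
t* = t_{0.05, 221} = 1.651778.
Margin = t* × SE = 1.651778 × 0.144 = 0.23786.
CI: -0.543 ± 0.23786 → (-0.781, -0.305).
With 90% confidence, each one-unit increase in driver age is associated with a change of between -0.781 and -0.305 $1000s in insurance claim amount.

(-0.781, -0.305)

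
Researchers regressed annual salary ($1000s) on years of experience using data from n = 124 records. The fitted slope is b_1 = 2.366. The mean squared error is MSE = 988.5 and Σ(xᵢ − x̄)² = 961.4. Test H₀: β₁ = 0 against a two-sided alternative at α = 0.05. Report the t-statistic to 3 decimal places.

SE(b_1) = √(MSE/Sₓₓ) = √(988.5/961.4) = 1.014.
t = 2.366 / 1.014 = 2.333.
df = n − 2 = 122.
Two-sided p ≈ 0.0213, which is < 0.05, so reject H₀.
There is evidence that years of experience is associated with annual salary.

t = 2.333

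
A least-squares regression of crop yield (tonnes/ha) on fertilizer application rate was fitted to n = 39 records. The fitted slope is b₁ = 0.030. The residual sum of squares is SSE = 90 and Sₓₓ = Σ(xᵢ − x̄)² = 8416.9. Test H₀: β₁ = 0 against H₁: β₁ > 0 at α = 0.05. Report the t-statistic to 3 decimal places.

t = 1.765

MSE = SSE/(n − 2) = 90/37 = 2.43243.
SE(b₁) = √(MSE/Sₓₓ) = √(2.43243/8416.9) = 0.0169998.
t = 0.030 / 0.0169998 = 1.765.
df = n − 2 = 37.
One-sided p ≈ 0.0429, which is < 0.05, so reject H₀.
There is evidence that the true slope on fertilizer application rate is positive.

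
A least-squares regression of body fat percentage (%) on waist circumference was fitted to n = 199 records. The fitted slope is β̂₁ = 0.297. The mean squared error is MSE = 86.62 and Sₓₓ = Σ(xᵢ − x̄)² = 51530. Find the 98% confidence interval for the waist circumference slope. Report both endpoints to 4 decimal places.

(0.2008, 0.3932)

SE(β̂₁) = √(MSE/Sₓₓ) = √(86.62/51530) = 0.0409995.
df = n − 2 = 197.
t* = t_{0.01, 197} = 2.345425.
Margin = t* × SE = 2.345425 × 0.0409995 = 0.096161.
CI: 0.297 ± 0.096161 → (0.2008, 0.3932).
With 98% confidence, each one-unit increase in waist circumference is associated with a change of between 0.2008 and 0.3932 % in body fat percentage.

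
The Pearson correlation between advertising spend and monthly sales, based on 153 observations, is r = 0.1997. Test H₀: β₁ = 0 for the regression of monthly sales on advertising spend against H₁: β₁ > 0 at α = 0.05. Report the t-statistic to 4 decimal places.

t = 2.5044

t = r·√(n − 2)/√(1 − r²) = 0.1997·√151/√0.96012 = 2.5044.
df = n − 2 = 151.
One-sided p ≈ 0.0067, which is < 0.05, so reject H₀.
There is evidence of a linear association between advertising spend and monthly sales.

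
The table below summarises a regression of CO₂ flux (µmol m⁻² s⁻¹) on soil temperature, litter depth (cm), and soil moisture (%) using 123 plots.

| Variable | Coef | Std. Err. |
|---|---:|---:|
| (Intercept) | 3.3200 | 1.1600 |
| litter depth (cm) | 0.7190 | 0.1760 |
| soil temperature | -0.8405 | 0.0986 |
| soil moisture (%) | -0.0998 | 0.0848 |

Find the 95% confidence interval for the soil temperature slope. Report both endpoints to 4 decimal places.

Read off: b = -0.8405, SE = 0.0986 for soil temperature.
df = n − k − 1 = 123 − 3 − 1 = 119.
t* = t_{0.025, 119} = 1.9801.
Margin = t* × SE = 1.9801 × 0.0986 = 0.195238.
CI: -0.8405 ± 0.195238 → (-1.0357, -0.6453).

(-1.0357, -0.6453)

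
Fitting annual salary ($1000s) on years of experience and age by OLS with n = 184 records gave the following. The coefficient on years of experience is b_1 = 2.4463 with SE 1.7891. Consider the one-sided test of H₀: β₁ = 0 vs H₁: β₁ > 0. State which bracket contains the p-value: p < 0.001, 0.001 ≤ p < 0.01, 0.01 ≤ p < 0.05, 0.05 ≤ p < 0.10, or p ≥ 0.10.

0.05 ≤ p < 0.10

t = 2.4463 / 1.7891 = 1.367.
df = n − k − 1 = 184 − 2 − 1 = 181.
One-sided p = P(T_{181} > t) ≈ 0.0866.
So 0.05 ≤ p < 0.10.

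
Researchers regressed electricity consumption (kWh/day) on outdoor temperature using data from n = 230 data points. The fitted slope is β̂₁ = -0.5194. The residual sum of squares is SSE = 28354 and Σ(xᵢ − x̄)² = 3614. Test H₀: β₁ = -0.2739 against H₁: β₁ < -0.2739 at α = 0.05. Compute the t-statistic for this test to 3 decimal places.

MSE = SSE/(n − 2) = 28354/228 = 124.36.
SE(β̂₁) = √(MSE/Sₓₓ) = √(124.36/3614) = 0.185501.
t = (-0.5194 − (-0.2739)) / 0.185501 = -1.323.
df = n − 2 = 228.
One-sided p ≈ 0.0935, which is ≥ 0.05, so fail to reject H₀.
The data do not give significant evidence that the true slope on outdoor temperature is below -0.2739 kWh/day per unit.

t = -1.323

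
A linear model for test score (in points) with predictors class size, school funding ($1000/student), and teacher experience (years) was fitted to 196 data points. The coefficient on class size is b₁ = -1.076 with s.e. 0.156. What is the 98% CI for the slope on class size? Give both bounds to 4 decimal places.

(-1.4420, -0.7100)

df = n − k − 1 = 196 − 3 − 1 = 192.
t* = t_{0.01, 192} = 2.345926.
Margin = t* × SE = 2.345926 × 0.156 = 0.365964.
CI: -1.076 ± 0.365964 → (-1.4420, -0.7100).
With 98% confidence, each one-unit increase in class size is associated with a change of between -1.4420 and -0.7100 points in test score, holding the other predictors fixed.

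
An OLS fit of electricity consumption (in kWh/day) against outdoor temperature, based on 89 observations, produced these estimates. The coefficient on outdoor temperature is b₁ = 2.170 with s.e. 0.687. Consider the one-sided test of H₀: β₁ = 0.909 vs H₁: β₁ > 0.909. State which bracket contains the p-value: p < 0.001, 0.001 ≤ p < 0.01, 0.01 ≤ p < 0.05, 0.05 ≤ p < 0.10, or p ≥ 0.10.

0.01 ≤ p < 0.05

t = (2.170 − 0.909) / 0.687 = 1.836.
df = n − 2 = 89 − 2 = 87.
One-sided p = P(T_{87} > t) ≈ 0.0349.
So 0.01 ≤ p < 0.05.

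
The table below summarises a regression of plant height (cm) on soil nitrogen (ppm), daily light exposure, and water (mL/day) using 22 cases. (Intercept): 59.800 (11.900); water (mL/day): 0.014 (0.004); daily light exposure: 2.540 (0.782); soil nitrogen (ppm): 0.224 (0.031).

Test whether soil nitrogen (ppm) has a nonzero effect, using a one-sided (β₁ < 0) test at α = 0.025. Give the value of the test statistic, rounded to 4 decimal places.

t = 7.2258

Read off: b = 0.224, SE = 0.031 for soil nitrogen (ppm).
H₀: β₁ = 0 vs H₁: β₁ < 0.
t = 0.224 / 0.031 = 7.2258.
df = n − k − 1 = 22 − 3 − 1 = 18.
One-sided p ≈ 1.0000, which is ≥ 0.025, so fail to reject H₀.
The data do not give significant evidence that the true slope on soil nitrogen (ppm) is negative, holding the other predictors fixed.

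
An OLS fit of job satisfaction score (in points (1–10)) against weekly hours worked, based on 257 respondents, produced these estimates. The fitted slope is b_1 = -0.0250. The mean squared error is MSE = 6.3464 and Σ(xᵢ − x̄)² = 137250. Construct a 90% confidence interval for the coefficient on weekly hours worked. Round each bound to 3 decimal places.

(-0.036, -0.014)

SE(b_1) = √(MSE/Sₓₓ) = √(6.3464/137250) = 0.00679998.
df = n − 2 = 255.
t* = t_{0.05, 255} = 1.650851.
Margin = t* × SE = 1.650851 × 0.00679998 = 0.01123.
CI: -0.0250 ± 0.01123 → (-0.036, -0.014).
With 90% confidence, each one-unit increase in weekly hours worked is associated with a change of between -0.036 and -0.014 points (1–10) in job satisfaction score.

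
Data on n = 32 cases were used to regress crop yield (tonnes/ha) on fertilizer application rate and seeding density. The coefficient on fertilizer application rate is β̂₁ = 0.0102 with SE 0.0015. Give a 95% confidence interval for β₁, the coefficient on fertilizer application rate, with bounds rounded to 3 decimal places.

(0.007, 0.013)

df = n − k − 1 = 32 − 2 − 1 = 29.
t* = t_{0.025, 29} = 2.04523.
Margin = t* × SE = 2.04523 × 0.0015 = 0.00307.
CI: 0.0102 ± 0.00307 → (0.007, 0.013).
With 95% confidence, each one-unit increase in fertilizer application rate is associated with a change of between 0.007 and 0.013 tonnes/ha in crop yield, holding the other predictors fixed.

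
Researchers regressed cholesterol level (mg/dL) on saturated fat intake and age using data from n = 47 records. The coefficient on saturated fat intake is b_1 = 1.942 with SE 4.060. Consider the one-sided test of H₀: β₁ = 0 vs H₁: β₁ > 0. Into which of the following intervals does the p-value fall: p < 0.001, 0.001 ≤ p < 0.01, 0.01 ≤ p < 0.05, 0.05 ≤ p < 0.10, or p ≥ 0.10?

t = 1.942 / 4.060 = 0.478.
df = n − k − 1 = 47 − 2 − 1 = 44.
One-sided p = P(T_{44} > t) ≈ 0.3174.
So p ≥ 0.10.

p ≥ 0.10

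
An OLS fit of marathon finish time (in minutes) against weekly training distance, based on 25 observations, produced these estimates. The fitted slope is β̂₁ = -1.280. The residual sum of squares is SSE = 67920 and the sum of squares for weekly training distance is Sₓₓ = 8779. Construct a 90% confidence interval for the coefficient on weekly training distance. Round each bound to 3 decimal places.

MSE = SSE/(n − 2) = 67920/23 = 2953.04.
SE(β̂₁) = √(MSE/Sₓₓ) = √(2953.04/8779) = 0.579979.
df = n − 2 = 23.
t* = t_{0.05, 23} = 1.713872.
Margin = t* × SE = 1.713872 × 0.579979 = 0.99401.
CI: -1.280 ± 0.99401 → (-2.274, -0.286).
With 90% confidence, each one-unit increase in weekly training distance is associated with a change of between -2.274 and -0.286 minutes in marathon finish time.

(-2.274, -0.286)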